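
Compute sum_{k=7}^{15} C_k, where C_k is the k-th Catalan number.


C_7 through C_15: 429, 1430, 4862, 16796, 58786, 208012, 742900, 2674440, 9694845
Sum = 429 + 1430 + 4862 + 16796 + 58786 + 208012 + 742900 + 2674440 + 9694845
= 13402500

13402500


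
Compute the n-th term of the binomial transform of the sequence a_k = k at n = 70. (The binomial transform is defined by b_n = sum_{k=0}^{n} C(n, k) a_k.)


With a_k = k, b_n = sum_{k=0}^{n} C(n, k) k. Using k * C(n, k) = n * C(n-1, k-1) gives b_n = n * sum_{k>=1} C(n-1, k-1) = n * 2^(n-1).
For n = 70: 70 * 2^69 = 70 * 590295810358705651712 = 41320706725109395619840.

41320706725109395619840


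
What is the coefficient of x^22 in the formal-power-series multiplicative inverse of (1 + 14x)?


The inverse is 1/(1 + 14x). Apply the geometric identity 1/(1 - y) = sum_{k>=0} y^k with y = -14x:
1/(1 + 14x) = sum_{k>=0} (-14)^k x^k.
So the coefficient of x^22 is (-14)^22 = 16398978063355821105872896.

16398978063355821105872896


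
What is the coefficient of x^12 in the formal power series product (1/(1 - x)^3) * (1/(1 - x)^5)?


Combine the factors: (1/(1 - x)^3) * (1/(1 - x)^5) = 1/(1 - x)^8.
Then use 1/(1 - x)^r = sum_{k>=0} C(k + r - 1, r - 1) x^k with r = 8 and k = 12:
C(19, 7) = 50388.

50388


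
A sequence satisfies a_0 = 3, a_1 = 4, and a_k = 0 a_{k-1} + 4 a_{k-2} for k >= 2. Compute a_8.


The characteristic equation is t^2 - 0 t - 4 = 0, with roots r_1 = 2 and r_2 = -2 (so c_1 = r_1 + r_2, c_2 = -r_1 r_2 as required).
One can use the closed form a_n = A r_1^n + B r_2^n, but direct iteration is more reliable:
a_0 = 3, a_1 = 4, a_2 = 12, a_3 = 16, a_4 = 48, a_5 = 64, a_6 = 192, a_7 = 256, a_8 = 768.
So a_8 = 768.

768


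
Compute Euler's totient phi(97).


phi(n) counts integers in [1, n] coprime to n. Using the multiplicative formula phi(n) = n * prod_{p | n} (1 - 1/p):
97 = 97, so
phi(97) = 97 * (1 - 1/97) = 96.

96


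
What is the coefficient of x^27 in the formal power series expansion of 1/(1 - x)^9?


The negative binomial / multiset identity is
1/(1 - x)^r = sum_{k>=0} C(k + r - 1, r - 1) x^k.
Here r = 9 and k = 27, so the coefficient is
C(27 + 8, 8) = C(35, 8)
= 23535820

23535820


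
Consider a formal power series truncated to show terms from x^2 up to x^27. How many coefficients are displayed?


From x^2 to x^27 inclusive, the count is 27 - 2 + 1 = 26.

26


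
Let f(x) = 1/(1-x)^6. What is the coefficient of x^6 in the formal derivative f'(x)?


Differentiate: d/dx [ 1/(1-x)^r ] = r / (1-x)^(r+1).
Here r = 6, so f'(x) = 6 / (1-x)^7.
The expansion of 1/(1-x)^(r+1) has coefficient of x^n equal to C(n+r, r).
So the coefficient of x^6 in f'(x) is
6 * C(12, 6) = 6 * 924 = 5544

5544


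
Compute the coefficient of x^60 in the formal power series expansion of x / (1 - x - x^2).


Let f(x) = sum_{k>=0} a_k x^k. Multiplying f(x) * (1 - x - x^2) = x and matching coefficients gives a_0 = 0, a_1 = 1, and a_k = a_{k-1} + a_{k-2} for k >= 2. These are the Fibonacci numbers F_k.
Iterating from F_0 = 0, F_1 = 1:
F_0=0, F_1=1, F_2=1, F_3=2, F_4=3, F_5=5, F_6=8, F_7=13, F_8=21, F_9=34, ...
F_60 = 1548008755920.

1548008755920


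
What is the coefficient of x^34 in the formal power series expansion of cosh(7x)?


The Maclaurin series is cosh(t) = sum_{m>=0} t^(2m) / (2m)!, so substituting t = 7x, only even powers of x are nonzero, with coefficient of x^(2m) equal to 7^(2m) / (2m)!.
For x^34 the coefficient is 7^34/34! = 54116956037952111668959660849/295232799039604140847618609643520000000 = 22539340290692258087863249/122962431919868446833660395520000000.

22539340290692258087863249/122962431919868446833660395520000000


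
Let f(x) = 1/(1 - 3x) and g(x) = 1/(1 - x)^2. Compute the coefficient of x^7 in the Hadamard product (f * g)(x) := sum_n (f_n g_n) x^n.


f has coefficients f_k = 3^k. For g = 1/(1 - x)^2 the coefficient is g_k = C(k + 1, 1) = k + 1. The Hadamard coefficient is (f * g)_k = 3^k * (k + 1).
For k = 7: 3^7 * 8 = 2187 * 8 = 17496.

17496


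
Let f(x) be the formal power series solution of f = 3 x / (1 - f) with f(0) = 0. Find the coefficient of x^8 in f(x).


Apply Lagrange inversion: f = 3 x * phi(f) with phi(t) = 1/(1 - t), so
[x^n] f = 3^n * (1/n) [t^(n-1)] phi(t)^n = 3^n * (1/n) [t^(n-1)] (1 - t)^(-n) = 3^n * (1/n) C(2n - 2, n - 1) = 3^n * C_{n-1}.
For n = 8: C_7 = C(14, 7) / 8 = 3432/8 = 429.
With the 3^8 = 6561 factor, the coefficient is 6561 * 429 = 2814669.

2814669


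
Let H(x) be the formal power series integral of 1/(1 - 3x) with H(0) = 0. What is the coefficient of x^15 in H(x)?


1/(1 - 3x) = sum_{k>=0} 3^k x^k. Integrating termwise with H(0) = 0:
H(x) = sum_{k>=0} 3^k x^(k+1) / (k+1) = sum_{m>=1} 3^(m-1) x^m / m.
For m = 15: 3^14/15 = 4782969/15 = 1594323/5.

1594323/5


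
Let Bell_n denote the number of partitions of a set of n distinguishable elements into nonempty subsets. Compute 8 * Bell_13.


Bell_13 can be computed from the Bell triangle or from Dobinski's identity Bell_n = (1/e) * sum_{k>=0} k^n / k!.
Computing Bell_13 = 27644437.
Then 8 * 27644437 = 221155496.

221155496


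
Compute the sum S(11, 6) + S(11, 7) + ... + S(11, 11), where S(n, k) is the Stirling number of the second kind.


By definition, S(n, k) counts partitions of an n-set into exactly k nonempty blocks.
Computing row n = 11 for k = 6..11:
S(11, k): 179487, 63987, 11880, 1155, 55, 1
Sum = 256565.

256565


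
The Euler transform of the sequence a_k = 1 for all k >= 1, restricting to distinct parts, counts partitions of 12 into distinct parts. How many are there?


Partitions of 12 into distinct parts can be computed via generating function.
Product (1+x)(1+x^2)(1+x^3)...
The coefficient of x^12 = 15

15


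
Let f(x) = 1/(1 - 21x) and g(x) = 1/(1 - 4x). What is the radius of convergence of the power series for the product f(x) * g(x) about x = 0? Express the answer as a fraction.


The radius of 1/(1 - 21x) is 1/21 (nearest singularity at x = 1/21), and the radius of 1/(1 - 4x) is 1/4.
The product f(x)*g(x) = 1/((1 - 21x)(1 - 4x)) has singularities at both 1/21 and 1/4, so its radius of convergence is the distance to the nearest one:
min(1/21, 1/4) = 1/21.

1/21


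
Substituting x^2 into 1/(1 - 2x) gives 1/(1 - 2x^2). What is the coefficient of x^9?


Since 1/(1 - 2x^2) only has even powers of x,
the coefficient of x^9 (odd) is 0.

0


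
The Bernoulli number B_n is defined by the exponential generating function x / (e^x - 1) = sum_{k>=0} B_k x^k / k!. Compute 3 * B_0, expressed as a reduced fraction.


Bernoulli numbers can also be computed recursively via B_0 = 1 and sum_{j=0}^{m} C(m+1, j) B_j = 0 for m >= 1. Odd-index Bernoulli numbers vanish for k >= 3.
Computing B_0 = 1, so 3 * B_0 = 3 * 1 = 3.

3


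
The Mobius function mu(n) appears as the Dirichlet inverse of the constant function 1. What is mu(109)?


109 = 109 (all distinct primes).
mu(109) = (-1)^1 = -1

-1


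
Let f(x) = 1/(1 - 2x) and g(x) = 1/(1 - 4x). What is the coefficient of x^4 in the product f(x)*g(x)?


The coefficient of x^n in f*g is the Cauchy product: sum_{k=0}^{n} a^k * b^(n-k).
With a=2, b=4, n=4:
sum_{k=0}^{4} 2^k * 4^(4-k)
= 496

496


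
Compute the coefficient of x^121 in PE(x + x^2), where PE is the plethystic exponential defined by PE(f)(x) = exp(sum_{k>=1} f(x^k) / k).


With f(x) = x + x^2, the exponent is sum_{k>=1} (x^k + x^(2k)) / k = -ln(1 - x) - ln(1 - x^2). Exponentiating:
PE(x + x^2) = 1 / ((1 - x)(1 - x^2)).
This is the generating function for partitions of n into parts of size 1 or 2. The number of 2's can be any j in 0..60, and the rest are 1's, so
[x^121] = floor(121/2) + 1 = 61.

61


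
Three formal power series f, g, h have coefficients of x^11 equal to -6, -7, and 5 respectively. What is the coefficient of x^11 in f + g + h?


Series addition is componentwise:
-6 + -7 + 5
= -8

-8


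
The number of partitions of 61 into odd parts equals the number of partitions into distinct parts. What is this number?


Computing partitions of 61 into odd parts (1, 3, 5, ...):
Using the generating function prod_{k>=0} 1/(1-x^(2k+1)),
the count is 12076

12076


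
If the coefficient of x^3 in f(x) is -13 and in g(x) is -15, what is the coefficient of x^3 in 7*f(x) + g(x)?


Scalar multiplication scales coefficients: 7 * -13 = -91.
Then add the g coefficient: -91 + -15
= -106

-106


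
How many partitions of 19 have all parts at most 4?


Using the generating function (1-x)^(-1)(1-x^2)^(-1)...(1-x^4)^(-1),
the coefficient of x^19 counts these restricted partitions.
Result = 94

94


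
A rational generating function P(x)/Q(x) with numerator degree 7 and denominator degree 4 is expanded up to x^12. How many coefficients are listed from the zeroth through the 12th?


Expanding up to x^12 gives the coefficients for x^0, x^1, ..., x^12.
That is 12 + 1 = 13 coefficients in total.

13


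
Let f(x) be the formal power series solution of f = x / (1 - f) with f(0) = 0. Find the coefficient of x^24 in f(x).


Apply Lagrange inversion: f = x * phi(f) with phi(t) = 1/(1 - t), so
[x^n] f = (1/n) [t^(n-1)] phi(t)^n = (1/n) [t^(n-1)] (1 - t)^(-n) = (1/n) C(2n - 2, n - 1) = C_{n-1}.
For n = 24: C_23 = C(46, 23) / 24 = 8233430727600/24 = 343059613650 = 343059613650.

343059613650


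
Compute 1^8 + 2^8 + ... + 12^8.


This power sum has a closed form given by Faulhaber's formula
sum_{k=1}^{m} k^p = (1 / (p + 1)) * sum_{j=0}^{p} C(p + 1, j) B_j m^(p + 1 - j),
but for small m direct computation is fastest:
1 + 256 + 6561 + 65536 + 390625 + 1679616 + 5764801 + 16777216 + 43046721 + 100000000 + 214358881 + 429981696 = 812071910.

812071910


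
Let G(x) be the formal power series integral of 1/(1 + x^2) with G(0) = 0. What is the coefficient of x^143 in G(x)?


1/(1 + x^2) = sum_{j>=0} (-1)^j x^(2j). Integrating termwise with G(0) = 0:
G(x) = sum_{j>=0} (-1)^j x^(2j+1) / (2j+1) = arctan(x).
Only odd powers are nonzero. For x^143 write 143 = 2*71 + 1, giving
(-1)^71 / 143 = -1/143 = -1/143.

-1/143


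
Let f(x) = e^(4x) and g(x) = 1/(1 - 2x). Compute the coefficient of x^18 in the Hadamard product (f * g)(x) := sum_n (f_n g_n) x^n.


Expanding: f_k = 4^k/k! (from e^(4x)) and g_k = 2^k (from 1/(1 - 2x)). So the Hadamard coefficient (f * g)_k = 4^k 2^k / k! = (8)^k / k!.
For k = 18: 8^18/18! = 18014398509481984/6402373705728000 = 274877906944/97692469875.

274877906944/97692469875


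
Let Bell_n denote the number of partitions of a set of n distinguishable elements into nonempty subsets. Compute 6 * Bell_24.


Bell_24 can be computed from the Bell triangle or from Dobinski's identity Bell_n = (1/e) * sum_{k>=0} k^n / k!.
Computing Bell_24 = 445958869294805289.
Then 6 * 445958869294805289 = 2675753215768831734.

2675753215768831734


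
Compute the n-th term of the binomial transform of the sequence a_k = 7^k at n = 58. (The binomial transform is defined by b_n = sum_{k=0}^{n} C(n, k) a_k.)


With a_k = 7^k, b_n = sum_{k=0}^{n} C(n, k) 7^k = (1 + 7)^n by the binomial theorem.
For n = 58: (1 + 7)^58 = 8^58 = 23945242826029513411849172299223580994042798784118784.

23945242826029513411849172299223580994042798784118784


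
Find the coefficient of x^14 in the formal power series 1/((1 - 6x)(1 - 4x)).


By partial fractions or Cauchy convolution:
The coefficient equals sum_{k=0}^{14} 6^k * 4^(14-k).
= 234555621376

234555621376


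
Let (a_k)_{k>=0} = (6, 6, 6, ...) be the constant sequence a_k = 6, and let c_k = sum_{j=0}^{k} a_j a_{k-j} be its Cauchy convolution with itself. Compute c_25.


Since a_j = 6 for all j >= 0, the convolution sum becomes
c_k = sum_{j=0}^{k} 6 * 6 = 36 * (k + 1).
Equivalently, the generating function of (a_k) is 6/(1 - x) and its square is 36/(1 - x)^2 = sum_{k>=0} 36(k + 1) x^k.
For k = 25: 36 * 26 = 936.

936


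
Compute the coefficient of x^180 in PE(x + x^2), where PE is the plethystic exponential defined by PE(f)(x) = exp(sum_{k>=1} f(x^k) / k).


With f(x) = x + x^2, the exponent is sum_{k>=1} (x^k + x^(2k)) / k = -ln(1 - x) - ln(1 - x^2). Exponentiating:
PE(x + x^2) = 1 / ((1 - x)(1 - x^2)).
This is the generating function for partitions of n into parts of size 1 or 2. The number of 2's can be any j in 0..90, and the rest are 1's, so
[x^180] = floor(180/2) + 1 = 91.

91


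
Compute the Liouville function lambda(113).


The Liouville function is lambda(k) = (-1)^Omega(k), where Omega(k) counts the prime factors of k with multiplicity.
Factoring: 113 = 113, so Omega(113) = 1.
lambda(113) = (-1)^1 = -1.

-1


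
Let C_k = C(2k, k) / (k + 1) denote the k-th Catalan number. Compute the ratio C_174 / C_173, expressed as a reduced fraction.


Using C_k = (2k)! / (k! (k+1)!), the ratio C_{k+1}/C_k simplifies to
C_{k+1}/C_k = [(2k+2)! / ((k+1)! (k+2)!)] * [k! (k+1)! / (2k)!]
 = (2k+2)(2k+1) / ((k+1)(k+2)) = 2(2k+1) / (k+2).
For k = 173: 2(2*173 + 1) / (173 + 2) = 694/175 = 694/175.

694/175


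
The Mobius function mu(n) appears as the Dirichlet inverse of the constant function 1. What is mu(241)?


241 = 241 (all distinct primes).
mu(241) = (-1)^1 = -1

-1


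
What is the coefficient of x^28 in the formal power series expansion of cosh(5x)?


The Maclaurin series is cosh(t) = sum_{m>=0} t^(2m) / (2m)!, so substituting t = 5x, only even powers of x are nonzero, with coefficient of x^(2m) equal to 5^(2m) / (2m)!.
For x^28 the coefficient is 5^28/28! = 37252902984619140625/304888344611713860501504000000 = 2384185791015625/19512854055149687072096256.

2384185791015625/19512854055149687072096256


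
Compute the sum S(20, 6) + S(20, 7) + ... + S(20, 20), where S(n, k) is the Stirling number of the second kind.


By definition, S(n, k) counts partitions of an n-set into exactly k nonempty blocks.
Computing row n = 20 for k = 6..20:
S(20, k): 4306078895384, 11143554045652, 15170932662679, 12011282644725, 5917584964655, 1900842429486, 411016633391, 61068660380, 6302524580, 452329200, 22350954, 741285, 15675, 190, 1
Sum = 50929138898237.

50929138898237


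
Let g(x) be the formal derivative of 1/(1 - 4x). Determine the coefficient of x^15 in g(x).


Differentiate termwise: d/dx sum_{k>=0} 4^k x^k = sum_{k>=1} k 4^k x^(k-1) = sum_{j>=0} (j+1) 4^(j+1) x^j.
Equivalently, d/dx [1/(1 - 4x)] = 4/(1 - 4x)^2.
For j = 15: 16 * 4^16 = 16 * 4294967296 = 68719476736.

68719476736


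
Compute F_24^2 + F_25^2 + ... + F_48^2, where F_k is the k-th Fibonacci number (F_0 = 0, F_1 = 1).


There is a standard identity sum_{k=0}^{N} F_k^2 = F_N * F_{N+1} (proved inductively from the telescoping relation F_k^2 = F_k F_{k+1} - F_{k-1} F_k). Then
sum_{k=24}^{48} F_k^2 = F_48 F_49 - F_23 F_24.
Computing: F_48 = 4807526976, F_49 = 7778742049, F_23 = 28657, F_24 = 46368.
Sum = 4807526976 * 7778742049 - 28657 * 46368 = 37396512238584246048.

37396512238584246048


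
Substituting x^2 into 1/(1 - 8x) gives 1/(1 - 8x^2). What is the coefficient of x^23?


Since 1/(1 - 8x^2) only has even powers of x,
the coefficient of x^23 (odd) is 0.

0


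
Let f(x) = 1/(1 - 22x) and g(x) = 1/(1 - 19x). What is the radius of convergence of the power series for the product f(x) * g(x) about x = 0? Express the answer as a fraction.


The radius of 1/(1 - 22x) is 1/22 (nearest singularity at x = 1/22), and the radius of 1/(1 - 19x) is 1/19.
The product f(x)*g(x) = 1/((1 - 22x)(1 - 19x)) has singularities at both 1/22 and 1/19, so its radius of convergence is the distance to the nearest one:
min(1/22, 1/19) = 1/22.

1/22


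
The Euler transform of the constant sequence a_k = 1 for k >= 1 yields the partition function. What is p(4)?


The Euler transform converts the sequence a_k = 1 into the number of integer partitions.
Using the recurrence or dynamic programming:
p(4) = 5

5


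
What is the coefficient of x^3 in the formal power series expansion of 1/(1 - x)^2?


The expansion 1/(1 - x)^r = sum_{k>=0} C(k + r - 1, r - 1) x^k follows from the multiset / negative-binomial theorem (or from repeated differentiation of the geometric series).
For r = 2 and k = 3:
C(4, 1) = 24 / (1 * 6) = 4.

4


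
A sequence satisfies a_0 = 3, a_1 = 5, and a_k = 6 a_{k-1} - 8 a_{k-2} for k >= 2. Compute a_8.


The characteristic equation is t^2 - 6 t + 8 = 0, with roots r_1 = 4 and r_2 = 2 (so c_1 = r_1 + r_2, c_2 = -r_1 r_2 as required).
One can use the closed form a_n = A r_1^n + B r_2^n, but direct iteration is more reliable:
a_0 = 3, a_1 = 5, a_2 = 6, a_3 = -4, a_4 = -72, a_5 = -400, a_6 = -1824, a_7 = -7744, a_8 = -31872.
So a_8 = -31872.

-31872


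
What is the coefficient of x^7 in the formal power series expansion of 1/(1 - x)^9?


The negative binomial / multiset identity is
1/(1 - x)^r = sum_{k>=0} C(k + r - 1, r - 1) x^k.
Here r = 9 and k = 7, so the coefficient is
C(7 + 8, 8) = C(15, 8)
= 6435

6435


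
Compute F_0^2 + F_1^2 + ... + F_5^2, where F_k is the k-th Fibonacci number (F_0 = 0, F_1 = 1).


There is a standard identity sum_{k=0}^{N} F_k^2 = F_N * F_{N+1} (proved inductively from the telescoping relation F_k^2 = F_k F_{k+1} - F_{k-1} F_k). Then
sum_{k=0}^{5} F_k^2 = F_5 F_6 - F_0 F_0.
Computing: F_5 = 5, F_6 = 8.
Sum = 5 * 8 = 40.

40


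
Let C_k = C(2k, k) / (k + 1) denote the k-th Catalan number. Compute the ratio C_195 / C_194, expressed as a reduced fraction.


Using C_k = (2k)! / (k! (k+1)!), the ratio C_{k+1}/C_k simplifies to
C_{k+1}/C_k = [(2k+2)! / ((k+1)! (k+2)!)] * [k! (k+1)! / (2k)!]
 = (2k+2)(2k+1) / ((k+1)(k+2)) = 2(2k+1) / (k+2).
For k = 194: 2(2*194 + 1) / (194 + 2) = 778/196 = 389/98.

389/98


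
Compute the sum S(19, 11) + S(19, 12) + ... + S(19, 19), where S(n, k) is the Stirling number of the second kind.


By definition, S(n, k) counts partitions of an n-set into exactly k nonempty blocks.
Computing row n = 19 for k = 11..19:
S(19, k): 129413217791, 23466951300, 2892439160, 243577530, 13916778, 527136, 12597, 171, 1
Sum = 156030642464.

156030642464


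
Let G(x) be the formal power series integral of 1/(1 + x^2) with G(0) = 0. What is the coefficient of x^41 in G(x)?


1/(1 + x^2) = sum_{j>=0} (-1)^j x^(2j). Integrating termwise with G(0) = 0:
G(x) = sum_{j>=0} (-1)^j x^(2j+1) / (2j+1) = arctan(x).
Only odd powers are nonzero. For x^41 write 41 = 2*20 + 1, giving
(-1)^20 / 41 = 1/41 = 1/41.

1/41


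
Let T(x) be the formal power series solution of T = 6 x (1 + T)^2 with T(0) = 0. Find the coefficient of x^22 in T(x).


Apply the Lagrange inversion formula: if T = 6 x * phi(T) with phi(t) = (1 + t)^2, then [x^n] T = 6^n * (1/n) [t^(n-1)] phi(t)^n = 6^n * (1/n) [t^(n-1)] (1 + t)^(2n) = 6^n * (1/n) C(2n, n-1).
Using the identity C(2n, n-1) = C(2n, n) * n / (n+1), the unscaled factor equals C(2n, n) / (n+1) = C_n, the n-th Catalan number.
For n = 22: C_22 = C(44, 22) / 23 = 2104098963720/23 = 91482563640.
With the 6^22 = 131621703842267136 factor, the coefficient is 131621703842267136 * 91482563640 = 12041090898155435791000535040.

12041090898155435791000535040


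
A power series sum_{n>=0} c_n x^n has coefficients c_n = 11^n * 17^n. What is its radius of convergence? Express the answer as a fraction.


By the root test (Cauchy-Hadamard), the radius is R = 1 / limsup_n |c_n|^(1/n).
Here |c_n|^(1/n) = (11^n * 17^n)^(1/n) = 11 * 17 = 187 for all n.
So R = 1/187 = 1/187.

1/187


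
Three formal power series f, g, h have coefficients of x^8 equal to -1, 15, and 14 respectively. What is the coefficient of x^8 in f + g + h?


Series addition is componentwise:
-1 + 15 + 14
= 28

28


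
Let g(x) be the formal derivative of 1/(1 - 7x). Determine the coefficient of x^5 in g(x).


Differentiate termwise: d/dx sum_{k>=0} 7^k x^k = sum_{k>=1} k 7^k x^(k-1) = sum_{j>=0} (j+1) 7^(j+1) x^j.
Equivalently, d/dx [1/(1 - 7x)] = 7/(1 - 7x)^2.
For j = 5: 6 * 7^6 = 6 * 117649 = 705894.

705894


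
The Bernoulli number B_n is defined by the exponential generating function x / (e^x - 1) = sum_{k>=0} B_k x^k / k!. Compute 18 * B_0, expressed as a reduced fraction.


Bernoulli numbers can also be computed recursively via B_0 = 1 and sum_{j=0}^{m} C(m+1, j) B_j = 0 for m >= 1. Odd-index Bernoulli numbers vanish for k >= 3.
Computing B_0 = 1, so 18 * B_0 = 18 * 1 = 18.

18


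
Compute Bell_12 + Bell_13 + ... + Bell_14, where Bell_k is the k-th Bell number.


Recall Bell_k counts set partitions of a k-set (with Bell_0 = 1 by convention).
Bell_12 through Bell_14: 4213597, 27644437, 190899322
Sum = 4213597 + 27644437 + 190899322 = 222757356.

222757356


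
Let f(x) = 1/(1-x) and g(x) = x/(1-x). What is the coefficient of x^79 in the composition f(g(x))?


First simplify the composition: f(g(x)) = 1/(1 - x/(1-x)) = (1-x)/((1-x) - x) = (1-x)/(1-2x).
Now extract the coefficient. Write (1-x)/(1-2x) = 1/(1-2x) - x/(1-2x).
The coefficient of x^n in 1/(1-2x) is 2^n, and in x/(1-2x) is 2^(n-1) (for n >= 1).
So the coefficient of x^79 is 2^79 - 2^78 = 604462909807314587353088 - 302231454903657293676544 = 302231454903657293676544.

302231454903657293676544


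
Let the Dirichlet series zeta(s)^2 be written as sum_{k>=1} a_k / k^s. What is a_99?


The Dirichlet convolution of the constant function 1 with itself gives (1 * 1)(k) = sum_{d | k} 1 = d(k), the number of positive divisors of k.
Since zeta(s) = sum_{k>=1} 1/k^s, we have zeta(s)^2 = sum_{k>=1} d(k)/k^s, so a_k = d(k).
For k = 99: the divisors are 1, 3, 9, 11, 33, 99.
Count = 6.

6


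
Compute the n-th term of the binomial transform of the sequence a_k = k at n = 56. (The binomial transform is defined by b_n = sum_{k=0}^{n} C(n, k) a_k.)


With a_k = k, b_n = sum_{k=0}^{n} C(n, k) k. Using k * C(n, k) = n * C(n-1, k-1) gives b_n = n * sum_{k>=1} C(n-1, k-1) = n * 2^(n-1).
For n = 56: 56 * 2^55 = 56 * 36028797018963968 = 2017612633061982208.

2017612633061982208


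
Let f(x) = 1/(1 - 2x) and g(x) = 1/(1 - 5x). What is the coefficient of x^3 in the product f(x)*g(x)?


The coefficient of x^n in f*g is the Cauchy product: sum_{k=0}^{n} a^k * b^(n-k).
With a=2, b=5, n=3:
sum_{k=0}^{3} 2^k * 5^(3-k)
= 203

203


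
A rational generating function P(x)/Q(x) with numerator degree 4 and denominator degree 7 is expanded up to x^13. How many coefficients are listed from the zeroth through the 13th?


Expanding up to x^13 gives the coefficients for x^0, x^1, ..., x^13.
That is 13 + 1 = 14 coefficients in total.

14


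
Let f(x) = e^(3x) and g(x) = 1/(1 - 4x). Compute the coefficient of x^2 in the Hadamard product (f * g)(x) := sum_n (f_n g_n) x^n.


Expanding: f_k = 3^k/k! (from e^(3x)) and g_k = 4^k (from 1/(1 - 4x)). So the Hadamard coefficient (f * g)_k = 3^k 4^k / k! = (12)^k / k!.
For k = 2: 12^2/2! = 144/2 = 72.

72


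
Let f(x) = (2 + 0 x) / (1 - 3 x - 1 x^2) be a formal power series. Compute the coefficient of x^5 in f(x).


Write f(x) = sum_{k>=0} a_k x^k. Multiplying both sides by 1 - 3 x - 1 x^2 gives
(1 - 3 x - 1 x^2) sum_{k>=0} a_k x^k = 2 + 0 x.
Matching coefficients:
 x^0: a_0 = 2
 x^1: a_1 - 3 a_0 = 0  =>  a_1 = 3*2 + 0 = 6
 x^k (k >= 2): a_k = 3 a_{k-1} + 1 a_{k-2}.
Iterating: a_2 = 20, a_3 = 66, a_4 = 218, a_5 = 720.
So the coefficient of x^5 is 720.

720


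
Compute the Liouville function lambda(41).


The Liouville function is lambda(k) = (-1)^Omega(k), where Omega(k) counts the prime factors of k with multiplicity.
Factoring: 41 = 41, so Omega(41) = 1.
lambda(41) = (-1)^1 = -1.

-1


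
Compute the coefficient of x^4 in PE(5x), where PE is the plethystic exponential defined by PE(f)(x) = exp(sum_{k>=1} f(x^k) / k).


With f(x) = 5x, the exponent is sum_{k>=1} 5 x^k / k = 5 * (-ln(1 - x)). Exponentiating:
PE(5x) = exp(-5 ln(1 - x)) = 1/(1 - x)^5.
By the negative binomial expansion, [x^n] 1/(1 - x)^5 = C(n + 4, 4).
For n = 4: C(8, 4) = 70.

70


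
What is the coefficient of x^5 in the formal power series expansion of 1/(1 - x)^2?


The expansion 1/(1 - x)^r = sum_{k>=0} C(k + r - 1, r - 1) x^k follows from the multiset / negative-binomial theorem (or from repeated differentiation of the geometric series).
For r = 2 and k = 5:
C(6, 1) = 720 / (1 * 120) = 6.

6


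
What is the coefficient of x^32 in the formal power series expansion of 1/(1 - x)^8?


The negative binomial / multiset identity is
1/(1 - x)^r = sum_{k>=0} C(k + r - 1, r - 1) x^k.
Here r = 8 and k = 32, so the coefficient is
C(32 + 7, 7) = C(39, 7)
= 15380937

15380937


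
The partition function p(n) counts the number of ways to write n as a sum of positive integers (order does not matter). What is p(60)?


Using the generating function prod_{k>=1} 1/(1-x^k), we compute p(60).
By dynamic programming over parts 1 through 60:
p(60) = 966467

966467


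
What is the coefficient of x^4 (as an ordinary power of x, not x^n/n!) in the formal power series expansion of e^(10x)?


The exponential series is e^y = sum_{k>=0} y^k / k!. Substituting y = 10x gives
e^(10x) = sum_{k>=0} 10^k x^k / k!.
So the coefficient of x^n is a^n/n! with a = 10, n = 4:
10^4 / 4! = 10000/24 = 1250/3

1250/3


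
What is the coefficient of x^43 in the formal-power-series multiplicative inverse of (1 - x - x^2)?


Let the inverse be f(x) = sum_{k>=0} a_k x^k. From f(x) * (1 - x - x^2) = 1 and matching coefficients:
 x^0: a_0 = 1.
 x^1: a_1 - a_0 = 0, so a_1 = 1.
 x^k (k >= 2): a_k - a_{k-1} - a_{k-2} = 0, i.e. a_k = a_{k-1} + a_{k-2}.
This is the Fibonacci-type recurrence shifted so that a_0 = a_1 = 1.
Iterating: a_0=1, a_1=1, a_2=2, a_3=3, a_4=5, a_5=8, a_6=13, a_7=21, a_8=34, a_9=55, ...
a_43 = 701408733.

701408733


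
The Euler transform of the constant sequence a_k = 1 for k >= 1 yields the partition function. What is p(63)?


The Euler transform converts the sequence a_k = 1 into the number of integer partitions.
Using the recurrence or dynamic programming:
p(63) = 1505499

1505499


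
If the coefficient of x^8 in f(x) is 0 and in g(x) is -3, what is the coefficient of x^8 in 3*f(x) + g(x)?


Scalar multiplication scales coefficients: 3 * 0 = 0.
Then add the g coefficient: 0 + -3
= -3

-3


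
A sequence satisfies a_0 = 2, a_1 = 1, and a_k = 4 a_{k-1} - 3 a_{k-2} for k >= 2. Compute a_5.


The characteristic equation is t^2 - 4 t + 3 = 0, with roots r_1 = 3 and r_2 = 1 (so c_1 = r_1 + r_2, c_2 = -r_1 r_2 as required).
One can use the closed form a_n = A r_1^n + B r_2^n, but direct iteration is more reliable:
a_0 = 2, a_1 = 1, a_2 = -2, a_3 = -11, a_4 = -38, a_5 = -119.
So a_5 = -119.

-119


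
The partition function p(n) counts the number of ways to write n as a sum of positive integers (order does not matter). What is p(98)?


Using the generating function prod_{k>=1} 1/(1-x^k), we compute p(98).
By dynamic programming over parts 1 through 98:
p(98) = 150198136

150198136


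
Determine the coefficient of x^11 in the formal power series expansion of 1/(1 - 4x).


The geometric series identity gives 1/(1 - c x) = sum_{k>=0} c^k x^k, so the coefficient of x^k is c^k.
Here c = 4 and k = 11.
Computing: 4^11 = 4194304

4194304


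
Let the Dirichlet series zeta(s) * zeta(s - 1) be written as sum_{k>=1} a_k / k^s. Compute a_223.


Convolution gives a_k = sum_{d | k} d * 1 = sum_{d | k} d = sigma(k), the sum of positive divisors of k.
For k = 223, the divisors are 1, 223, so
sigma(223) = 1 + 223 = 224.

224


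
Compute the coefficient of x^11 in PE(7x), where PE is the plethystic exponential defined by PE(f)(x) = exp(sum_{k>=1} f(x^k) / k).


With f(x) = 7x, the exponent is sum_{k>=1} 7 x^k / k = 7 * (-ln(1 - x)). Exponentiating:
PE(7x) = exp(-7 ln(1 - x)) = 1/(1 - x)^7.
By the negative binomial expansion, [x^n] 1/(1 - x)^7 = C(n + 6, 6).
For n = 11: C(17, 6) = 12376.

12376


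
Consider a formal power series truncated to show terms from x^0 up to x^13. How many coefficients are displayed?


From x^0 to x^13 inclusive, the count is 13 - 0 + 1 = 14.

14


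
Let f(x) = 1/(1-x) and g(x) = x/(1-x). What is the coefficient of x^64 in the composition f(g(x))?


First simplify the composition: f(g(x)) = 1/(1 - x/(1-x)) = (1-x)/((1-x) - x) = (1-x)/(1-2x).
Now extract the coefficient. Write (1-x)/(1-2x) = 1/(1-2x) - x/(1-2x).
The coefficient of x^n in 1/(1-2x) is 2^n, and in x/(1-2x) is 2^(n-1) (for n >= 1).
So the coefficient of x^64 is 2^64 - 2^63 = 18446744073709551616 - 9223372036854775808 = 9223372036854775808.

9223372036854775808


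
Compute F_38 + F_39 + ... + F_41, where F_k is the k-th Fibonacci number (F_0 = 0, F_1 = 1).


Use the identity sum_{k=0}^{N} F_k = F_{N+2} - 1 (which follows from F_{k+2} - F_{k+1} = F_k). Then
sum_{k=38}^{41} F_k = (F_{43} - 1) - (F_{39} - 1) = F_{43} - F_{39}.
Computing: F_{43} = 433494437, F_{39} = 63245986, so
Sum = 433494437 - 63245986 = 370248451.

370248451


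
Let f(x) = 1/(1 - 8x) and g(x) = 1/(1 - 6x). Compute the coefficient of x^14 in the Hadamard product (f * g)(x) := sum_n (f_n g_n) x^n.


f has coefficients f_k = 8^k and g has coefficients g_k = 6^k, so the Hadamard product has coefficient (f*g)_k = 8^k * 6^k = 48^k.
For k = 14: 48^14 = 344649238497994142121984.

344649238497994142121984


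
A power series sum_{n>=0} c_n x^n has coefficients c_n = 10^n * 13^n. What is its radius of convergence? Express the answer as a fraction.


By the root test (Cauchy-Hadamard), the radius is R = 1 / limsup_n |c_n|^(1/n).
Here |c_n|^(1/n) = (10^n * 13^n)^(1/n) = 10 * 13 = 130 for all n.
So R = 1/130 = 1/130.

1/130


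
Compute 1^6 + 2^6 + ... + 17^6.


This power sum has a closed form given by Faulhaber's formula
sum_{k=1}^{m} k^p = (1 / (p + 1)) * sum_{j=0}^{p} C(p + 1, j) B_j m^(p + 1 - j),
but for small m direct computation is fastest:
1 + 64 + 729 + 4096 + 15625 + 46656 + 117649 + 262144 + 531441 + 1000000 + 1771561 + 2985984 + 4826809 + 7529536 + 11390625 + 16777216 + 24137569 = 71397705.

71397705


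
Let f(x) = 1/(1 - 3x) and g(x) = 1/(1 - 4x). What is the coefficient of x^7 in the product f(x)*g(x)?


The coefficient of x^n in f*g is the Cauchy product: sum_{k=0}^{n} a^k * b^(n-k).
With a=3, b=4, n=7:
sum_{k=0}^{7} 3^k * 4^(7-k)
= 58975

58975


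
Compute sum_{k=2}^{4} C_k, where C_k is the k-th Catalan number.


C_2 through C_4: 2, 5, 14
Sum = 2 + 5 + 14
= 21

21


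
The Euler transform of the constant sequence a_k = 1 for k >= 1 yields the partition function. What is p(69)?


The Euler transform converts the sequence a_k = 1 into the number of integer partitions.
Using the recurrence or dynamic programming:
p(69) = 3554345

3554345


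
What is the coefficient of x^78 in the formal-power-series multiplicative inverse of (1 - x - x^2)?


Let the inverse be f(x) = sum_{k>=0} a_k x^k. From f(x) * (1 - x - x^2) = 1 and matching coefficients:
 x^0: a_0 = 1.
 x^1: a_1 - a_0 = 0, so a_1 = 1.
 x^k (k >= 2): a_k - a_{k-1} - a_{k-2} = 0, i.e. a_k = a_{k-1} + a_{k-2}.
This is the Fibonacci-type recurrence shifted so that a_0 = a_1 = 1.
Iterating: a_0=1, a_1=1, a_2=2, a_3=3, a_4=5, a_5=8, a_6=13, a_7=21, a_8=34, a_9=55, ...
a_78 = 14472334024676221.

14472334024676221


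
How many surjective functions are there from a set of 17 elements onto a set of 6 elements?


By inclusion-exclusion on which target elements are missed, the number of surjections from an n-set onto a k-set is
surj(n, k) = sum_{j=0}^{k} (-1)^j C(k, j) (k - j)^n.
Equivalently surj(n, k) = k! * S(n, k), where S(n, k) is the Stirling number of the second kind.
For n = 17, k = 6:
S(17, 6) = 17505749898, so
surj = 6! * 17505749898 = 720 * 17505749898 = 12604139926560.

12604139926560


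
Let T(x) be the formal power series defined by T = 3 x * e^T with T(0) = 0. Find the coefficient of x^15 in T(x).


Apply the Lagrange inversion formula: if T = 3 x * phi(T) with phi(t) = e^t, then
[x^n] T = 3^n * (1/n) [t^(n-1)] phi(t)^n = 3^n * (1/n) [t^(n-1)] e^(n t) = 3^n * (1/n) * n^(n-1) / (n-1)! = 3^n * n^(n-1) / n!.
When c = 1 this is the Cayley count of rooted labeled trees on n vertices, divided by n!.
For n = 15: 3^15 * 15^14 / 15! = 14348907 * 29192926025390625/1307674368000 = 4596834903662109375/14350336.

4596834903662109375/14350336


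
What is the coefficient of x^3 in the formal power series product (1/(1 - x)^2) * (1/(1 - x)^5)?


Combine the factors: (1/(1 - x)^2) * (1/(1 - x)^5) = 1/(1 - x)^7.
Then use 1/(1 - x)^r = sum_{k>=0} C(k + r - 1, r - 1) x^k with r = 7 and k = 3:
C(9, 6) = 84.

84


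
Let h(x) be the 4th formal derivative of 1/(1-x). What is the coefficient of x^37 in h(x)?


Differentiating 4 times: d^4/dx^4 [1/(1-x)] = 4!/(1-x)^5.
The expansion 1/(1-x)^5 = sum_{k>=0} C(k+4, 4) x^k, so the coefficient of x^n in 4!/(1-x)^5 is 4! * C(n+4, 4).
For n = 37: 24 * C(41, 4) = 24 * 101270 = 2430480

2430480


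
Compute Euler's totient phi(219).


phi(n) counts integers in [1, n] coprime to n. Using the multiplicative formula phi(n) = n * prod_{p | n} (1 - 1/p):
219 = 3 * 73, so
phi(219) = 219 * (1 - 1/3) * (1 - 1/73) = 144.

144


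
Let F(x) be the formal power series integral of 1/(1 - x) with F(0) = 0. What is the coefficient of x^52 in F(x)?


1/(1 - x) = sum_{k>=0} x^k. Integrating termwise and using F(0) = 0 gives
F(x) = sum_{k>=0} x^(k+1) / (k+1) = sum_{m>=1} x^m / m = -ln(1 - x).
So the coefficient of x^52 is 1/52 = 1/52.

1/52


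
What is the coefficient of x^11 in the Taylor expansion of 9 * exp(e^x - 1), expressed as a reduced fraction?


exp(e^x - 1) = sum_{k>=0} Bell_k x^k / k!, where Bell_k is the k-th Bell number.
So the coefficient of x^11 is 9 * Bell_11 / 11!.
Computing: Bell_11 = 678570 and 11! = 39916800, giving
9 * 678570/39916800 = 22619/147840.

22619/147840


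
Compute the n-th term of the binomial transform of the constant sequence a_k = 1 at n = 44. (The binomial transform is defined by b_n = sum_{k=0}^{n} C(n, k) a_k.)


With a_k = 1 for all k, b_n = sum_{k=0}^{n} C(n, k) = 2^n by the binomial theorem.
For n = 44: 2^44 = 17592186044416.

17592186044416


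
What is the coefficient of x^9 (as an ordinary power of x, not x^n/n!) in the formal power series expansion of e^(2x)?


The exponential series is e^y = sum_{k>=0} y^k / k!. Substituting y = 2x gives
e^(2x) = sum_{k>=0} 2^k x^k / k!.
So the coefficient of x^n is a^n/n! with a = 2, n = 9:
2^9 / 9! = 512/362880 = 4/2835

4/2835


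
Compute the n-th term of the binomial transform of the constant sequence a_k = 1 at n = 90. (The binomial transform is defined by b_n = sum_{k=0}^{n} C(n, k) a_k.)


With a_k = 1 for all k, b_n = sum_{k=0}^{n} C(n, k) = 2^n by the binomial theorem.
For n = 90: 2^90 = 1237940039285380274899124224.

1237940039285380274899124224


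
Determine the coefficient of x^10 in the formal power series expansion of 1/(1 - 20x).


The geometric series identity gives 1/(1 - c x) = sum_{k>=0} c^k x^k, so the coefficient of x^k is c^k.
Here c = 20 and k = 10.
Computing: 20^10 = 10240000000000

10240000000000


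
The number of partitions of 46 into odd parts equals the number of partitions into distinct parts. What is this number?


Computing partitions of 46 into odd parts (1, 3, 5, ...):
Using the generating function prod_{k>=0} 1/(1-x^(2k+1)),
the count is 2304

2304


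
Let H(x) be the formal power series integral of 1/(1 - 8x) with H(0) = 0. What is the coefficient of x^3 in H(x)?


1/(1 - 8x) = sum_{k>=0} 8^k x^k. Integrating termwise with H(0) = 0:
H(x) = sum_{k>=0} 8^k x^(k+1) / (k+1) = sum_{m>=1} 8^(m-1) x^m / m.
For m = 3: 8^2/3 = 64/3 = 64/3.

64/3


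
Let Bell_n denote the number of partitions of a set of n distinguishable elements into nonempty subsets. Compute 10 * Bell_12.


Bell_12 can be computed from the Bell triangle or from Dobinski's identity Bell_n = (1/e) * sum_{k>=0} k^n / k!.
Computing Bell_12 = 4213597.
Then 10 * 4213597 = 42135970.

42135970


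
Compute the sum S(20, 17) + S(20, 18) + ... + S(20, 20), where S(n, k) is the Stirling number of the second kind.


By definition, S(n, k) counts partitions of an n-set into exactly k nonempty blocks.
Computing row n = 20 for k = 17..20:
S(20, k): 741285, 15675, 190, 1
Sum = 757151.

757151


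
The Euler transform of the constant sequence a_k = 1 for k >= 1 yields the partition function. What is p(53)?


The Euler transform converts the sequence a_k = 1 into the number of integer partitions.
Using the recurrence or dynamic programming:
p(53) = 329931

329931


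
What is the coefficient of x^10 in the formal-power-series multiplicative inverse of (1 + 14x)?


The inverse is 1/(1 + 14x). Apply the geometric identity 1/(1 - y) = sum_{k>=0} y^k with y = -14x:
1/(1 + 14x) = sum_{k>=0} (-14)^k x^k.
So the coefficient of x^10 is (-14)^10 = 289254654976.

289254654976


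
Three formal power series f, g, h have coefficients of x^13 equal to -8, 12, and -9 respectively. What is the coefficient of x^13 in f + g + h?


Series addition is componentwise:
-8 + 12 + -9
= -5

-5


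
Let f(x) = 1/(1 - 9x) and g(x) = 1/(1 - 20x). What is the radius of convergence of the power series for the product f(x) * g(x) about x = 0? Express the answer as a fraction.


The radius of 1/(1 - 9x) is 1/9 (nearest singularity at x = 1/9), and the radius of 1/(1 - 20x) is 1/20.
The product f(x)*g(x) = 1/((1 - 9x)(1 - 20x)) has singularities at both 1/9 and 1/20, so its radius of convergence is the distance to the nearest one:
min(1/9, 1/20) = 1/20.

1/20


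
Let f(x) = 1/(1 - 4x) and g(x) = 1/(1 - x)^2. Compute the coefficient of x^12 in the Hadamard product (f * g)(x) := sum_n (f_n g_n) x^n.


f has coefficients f_k = 4^k. For g = 1/(1 - x)^2 the coefficient is g_k = C(k + 1, 1) = k + 1. The Hadamard coefficient is (f * g)_k = 4^k * (k + 1).
For k = 12: 4^12 * 13 = 16777216 * 13 = 218103808.

218103808


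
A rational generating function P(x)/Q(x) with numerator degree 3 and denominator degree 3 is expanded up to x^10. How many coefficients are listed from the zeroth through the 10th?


Expanding up to x^10 gives the coefficients for x^0, x^1, ..., x^10.
That is 10 + 1 = 11 coefficients in total.

11


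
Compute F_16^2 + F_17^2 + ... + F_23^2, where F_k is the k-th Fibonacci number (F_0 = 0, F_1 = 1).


There is a standard identity sum_{k=0}^{N} F_k^2 = F_N * F_{N+1} (proved inductively from the telescoping relation F_k^2 = F_k F_{k+1} - F_{k-1} F_k). Then
sum_{k=16}^{23} F_k^2 = F_23 F_24 - F_15 F_16.
Computing: F_23 = 28657, F_24 = 46368, F_15 = 610, F_16 = 987.
Sum = 28657 * 46368 - 610 * 987 = 1328165706.

1328165706


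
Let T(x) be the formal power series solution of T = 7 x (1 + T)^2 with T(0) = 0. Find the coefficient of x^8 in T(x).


Apply the Lagrange inversion formula: if T = 7 x * phi(T) with phi(t) = (1 + t)^2, then [x^n] T = 7^n * (1/n) [t^(n-1)] phi(t)^n = 7^n * (1/n) [t^(n-1)] (1 + t)^(2n) = 7^n * (1/n) C(2n, n-1).
Using the identity C(2n, n-1) = C(2n, n) * n / (n+1), the unscaled factor equals C(2n, n) / (n+1) = C_n, the n-th Catalan number.
For n = 8: C_8 = C(16, 8) / 9 = 12870/9 = 1430.
With the 7^8 = 5764801 factor, the coefficient is 5764801 * 1430 = 8243665430.

8243665430


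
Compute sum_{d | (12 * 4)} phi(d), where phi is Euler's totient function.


First, 12 * 4 = 48. One classical identity is sum_{d | n} phi(d) = n (each k in [1, n] has a unique gcd with n, and among the k's with gcd(k, n) = n/d there are phi(d) of them). So the sum equals 48. We also verify directly:
Divisors of 48: 1, 2, 3, 4, 6, 8, 12, 16, 24, 48.
phi values: 1, 1, 2, 2, 2, 4, 4, 8, 8, 16.
Sum = 48.

48


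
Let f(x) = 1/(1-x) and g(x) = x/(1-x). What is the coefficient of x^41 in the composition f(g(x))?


First simplify the composition: f(g(x)) = 1/(1 - x/(1-x)) = (1-x)/((1-x) - x) = (1-x)/(1-2x).
Now extract the coefficient. Write (1-x)/(1-2x) = 1/(1-2x) - x/(1-2x).
The coefficient of x^n in 1/(1-2x) is 2^n, and in x/(1-2x) is 2^(n-1) (for n >= 1).
So the coefficient of x^41 is 2^41 - 2^40 = 2199023255552 - 1099511627776 = 1099511627776.

1099511627776


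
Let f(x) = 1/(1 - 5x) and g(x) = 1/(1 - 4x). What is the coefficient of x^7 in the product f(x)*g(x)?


The coefficient of x^n in f*g is the Cauchy product: sum_{k=0}^{n} a^k * b^(n-k).
With a=5, b=4, n=7:
sum_{k=0}^{7} 5^k * 4^(7-k)
= 325089

325089
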